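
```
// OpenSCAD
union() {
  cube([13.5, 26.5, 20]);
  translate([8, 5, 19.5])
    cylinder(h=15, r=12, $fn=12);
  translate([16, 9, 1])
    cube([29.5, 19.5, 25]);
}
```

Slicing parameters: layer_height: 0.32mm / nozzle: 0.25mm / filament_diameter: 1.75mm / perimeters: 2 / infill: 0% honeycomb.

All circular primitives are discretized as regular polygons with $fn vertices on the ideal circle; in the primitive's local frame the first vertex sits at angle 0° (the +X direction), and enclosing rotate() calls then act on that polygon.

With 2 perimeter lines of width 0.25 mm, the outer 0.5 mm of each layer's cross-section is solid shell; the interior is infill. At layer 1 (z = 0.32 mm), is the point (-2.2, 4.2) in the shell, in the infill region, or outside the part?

outside

At z = 0.32 mm: the 13.5×26.5 cube contributes its full rectangle; the cylinder at (8, 5) does not reach this height (z outside [19.5, 34.5]); the cube at (16, 9) does not reach this height (z outside [1, 26]); Combining (union): only the 13.5×26.5 cube is present, so the union is just that shape — 1 connected region. Overall, the cross-section is a single solid region. The nearest boundary edge runs (0.00, 26.50)→(0.00, 0.00); distance from the point to it = 2.20 mm. The point is not inside any of the regions above, so it lies outside the cross-section (2.20 mm from the nearest boundary).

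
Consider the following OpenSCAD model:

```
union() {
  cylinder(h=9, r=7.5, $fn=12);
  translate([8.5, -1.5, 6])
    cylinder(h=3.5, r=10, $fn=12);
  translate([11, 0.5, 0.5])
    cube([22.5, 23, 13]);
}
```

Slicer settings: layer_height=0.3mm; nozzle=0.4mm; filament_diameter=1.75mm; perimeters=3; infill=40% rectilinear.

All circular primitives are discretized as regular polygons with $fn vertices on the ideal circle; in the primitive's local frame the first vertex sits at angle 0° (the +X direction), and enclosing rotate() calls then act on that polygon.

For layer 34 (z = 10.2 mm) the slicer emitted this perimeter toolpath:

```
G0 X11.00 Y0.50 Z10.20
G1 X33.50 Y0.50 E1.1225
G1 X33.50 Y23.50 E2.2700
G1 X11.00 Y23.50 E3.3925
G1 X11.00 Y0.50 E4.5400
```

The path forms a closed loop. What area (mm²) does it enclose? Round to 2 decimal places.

517.50 mm²

Apply the shoelace formula to the sequence of (X, Y) vertices; enclosed area = 517.50 mm².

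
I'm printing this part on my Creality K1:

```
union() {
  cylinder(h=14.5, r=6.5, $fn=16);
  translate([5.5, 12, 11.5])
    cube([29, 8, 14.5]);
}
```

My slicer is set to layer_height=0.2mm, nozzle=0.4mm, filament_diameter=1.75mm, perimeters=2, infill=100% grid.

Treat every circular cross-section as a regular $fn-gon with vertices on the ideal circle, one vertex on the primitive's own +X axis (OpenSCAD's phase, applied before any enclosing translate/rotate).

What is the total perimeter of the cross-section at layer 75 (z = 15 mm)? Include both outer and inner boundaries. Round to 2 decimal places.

At z = 15 mm: the cylinder does not reach this height (z outside [0, 14.5]); the 29×8 cube at (5.5, 12) contributes its full rectangle (perimeter 74.00 mm); Taking the union: only the 29×8 cube at (5.5, 12) is present, so the union is just that shape — boundary = 74.00 mm. Overall, the cross-section is a single solid region. Total boundary length (outer) = 74.00 mm.

74.00 mm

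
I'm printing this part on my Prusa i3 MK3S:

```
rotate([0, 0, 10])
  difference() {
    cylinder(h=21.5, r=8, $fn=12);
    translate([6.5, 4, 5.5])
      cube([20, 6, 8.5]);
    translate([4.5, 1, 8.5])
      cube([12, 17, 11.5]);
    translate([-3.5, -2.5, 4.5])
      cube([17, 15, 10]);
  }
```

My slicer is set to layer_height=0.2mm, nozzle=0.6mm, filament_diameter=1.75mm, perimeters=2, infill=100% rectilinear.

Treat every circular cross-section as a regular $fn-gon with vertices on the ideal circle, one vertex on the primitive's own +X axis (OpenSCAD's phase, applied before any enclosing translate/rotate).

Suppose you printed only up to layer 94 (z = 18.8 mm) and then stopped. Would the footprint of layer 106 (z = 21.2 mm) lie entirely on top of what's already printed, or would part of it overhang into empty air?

part overhangs

Compare the two slices. At z = 18.8: the cylinder: section is a regular 12-gon, circumradius r=8 (area = (12/2)·8.000²·sin(360°/12) = 192.00 mm²); the cube at (6.5, 4) is absent (z outside [5.5, 14]); the cube at (4.5, 1) is present — its section is the full 12×17 rectangle (area 204.00 mm²); the cube at (-3.5, -2.5) does not reach this height (z outside [4.5, 14.5]); After the difference (first − rest): starting from the r=8 cylinder (192.00 mm²), the 12×17 cube at (4.5, 1) partially overlaps it — only the 11.44 mm² overlap (of its 204.00 mm²) is removed, clipping the outline — area = 180.56 mm²; (rotated 10° about Z; rotation is an isometry so areas/perimeters/island counts are preserved). At z = 21.2: the r=8 cylinder contributes a regular 12-gon of circumradius 8 (area = (12/2)·8.000²·sin(360°/12) = 192.00 mm²); the cube at (6.5, 4) does not reach this height (z outside [5.5, 14]); the cube at (4.5, 1) does not reach this height (z outside [8.5, 20]); the cube at (-3.5, -2.5) is absent (z outside [4.5, 14.5]); Subtracting the remaining from the first: none of the subtracted shapes is present at this height, so the r=8 cylinder is unchanged — area = 192.00 mm²; (rotated 10° about Z; rotation is an isometry so areas/perimeters/island counts are preserved). Checking containment: at z = 21.2 the cross-section extends beyond the z = 18.8 cross-section by about 11.44 mm².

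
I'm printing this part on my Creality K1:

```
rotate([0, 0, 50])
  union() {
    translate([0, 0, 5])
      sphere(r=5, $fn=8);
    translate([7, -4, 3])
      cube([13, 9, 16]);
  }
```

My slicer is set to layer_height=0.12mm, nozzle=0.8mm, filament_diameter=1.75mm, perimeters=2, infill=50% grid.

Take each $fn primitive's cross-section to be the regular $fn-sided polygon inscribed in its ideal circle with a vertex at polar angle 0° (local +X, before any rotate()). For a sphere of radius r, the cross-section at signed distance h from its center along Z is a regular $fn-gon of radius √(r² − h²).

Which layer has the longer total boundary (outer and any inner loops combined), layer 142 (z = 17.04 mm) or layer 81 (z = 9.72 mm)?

Layer 142 (z = 17.04): the sphere is not intersected at this z (|z−center|=12.040 > r=5); the cube at (7, -4) (footprint 13×9) is included at this height (perimeter 44.00 mm); Combining (union): only the 13×9 cube at (7, -4) is present, so the union is just that shape — boundary = 44.00 mm; (rotated 50° about Z; rotation is an isometry so areas/perimeters/island counts are preserved). So its perimeter = 44.00 mm. Layer 81 (z = 9.72): the r=5 sphere contributes a regular 8-gon of circumradius √(5²−4.72²) = 1.650 (perimeter = 2·8·1.650·sin(180°/8) = 10.10 mm); the cube at (7, -4) (footprint 13×9) is included at this height (perimeter 44.00 mm); Merging all regions: the 2 present regions are separate (no shared area or edge), so areas and boundary lengths simply add and each stays a separate island — boundary = 54.10 mm; (rotated 50° about Z; rotation is an isometry so areas/perimeters/island counts are preserved). So its perimeter = 54.10 mm. Layer 81 is larger (54.10 vs 44.00 mm).

layer 81 (z = 9.72 mm)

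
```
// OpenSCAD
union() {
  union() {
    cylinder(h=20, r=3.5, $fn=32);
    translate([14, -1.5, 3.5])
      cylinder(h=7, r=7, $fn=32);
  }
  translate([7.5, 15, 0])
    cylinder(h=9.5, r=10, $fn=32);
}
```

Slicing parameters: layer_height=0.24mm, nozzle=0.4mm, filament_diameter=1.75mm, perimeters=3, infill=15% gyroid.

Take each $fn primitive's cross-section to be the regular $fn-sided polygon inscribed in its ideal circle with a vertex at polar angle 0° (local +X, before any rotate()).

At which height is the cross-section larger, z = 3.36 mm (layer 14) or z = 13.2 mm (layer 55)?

Layer 14 (z = 3.36): the cylinder: section is a regular 32-gon, circumradius r=3.5 (area = (32/2)·3.500²·sin(360°/32) = 38.24 mm²); the cylinder at (14, -1.5) is absent (z outside [3.5, 10.5]); Combining (union): only the r=3.5 cylinder is present, so the union is just that shape — area = 38.24 mm²; the r=10 cylinder at (7.5, 15) contributes a regular 32-gon of circumradius 10 (area = (32/2)·10.000²·sin(360°/32) = 312.14 mm²); Combining (union): the 2 present regions are separate (no shared area or edge), so areas and boundary lengths simply add and each stays a separate island — area = 350.38 mm². So its area = 350.38 mm². Layer 55 (z = 13.2): the r=3.5 cylinder contributes a regular 32-gon of circumradius 3.5 (area = (32/2)·3.500²·sin(360°/32) = 38.24 mm²); the cylinder at (14, -1.5) is absent (z outside [3.5, 10.5]); Taking the union: only the r=3.5 cylinder is present, so the union is just that shape — area = 38.24 mm²; the cylinder at (7.5, 15) is absent (z outside [0, 9.5]); Combining (union): only the result so far is present, so the union is just that shape — area = 38.24 mm². So its area = 38.24 mm². Layer 14 is larger (350.38 vs 38.24 mm²).

layer 14 (z = 3.36 mm)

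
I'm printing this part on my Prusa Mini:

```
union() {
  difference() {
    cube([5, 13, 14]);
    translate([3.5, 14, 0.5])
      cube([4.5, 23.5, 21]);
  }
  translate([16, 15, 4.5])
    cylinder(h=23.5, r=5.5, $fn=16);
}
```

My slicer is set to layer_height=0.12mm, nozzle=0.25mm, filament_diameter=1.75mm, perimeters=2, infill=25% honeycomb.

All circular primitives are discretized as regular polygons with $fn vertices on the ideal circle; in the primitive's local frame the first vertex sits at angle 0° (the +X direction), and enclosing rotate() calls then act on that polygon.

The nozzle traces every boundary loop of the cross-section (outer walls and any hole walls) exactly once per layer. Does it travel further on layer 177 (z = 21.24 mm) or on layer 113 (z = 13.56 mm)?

Layer 177 (z = 21.24): the cube is not intersected at this z (z outside [0, 14]); the cube at (3.5, 14) is present — its section is the full 4.5×23.5 rectangle (perimeter 56.00 mm); Taking the first minus the rest: the first operand is absent here, so nothing remains; the r=5.5 cylinder at (16, 15) gives a regular 16-gon of circumradius 5.5 (constant along its height) (perimeter = 2·16·5.500·sin(180°/16) = 34.34 mm); Combining (union): only the r=5.5 cylinder at (16, 15) is present, so the union is just that shape — boundary = 34.34 mm. So its perimeter = 34.34 mm. Layer 113 (z = 13.56): the cube is present — its section is the full 5×13 rectangle (perimeter 36.00 mm); the cube at (3.5, 14) is present — its section is the full 4.5×23.5 rectangle (perimeter 56.00 mm); Subtracting the remaining from the first: starting from the 5×13 cube, the 4.5×23.5 cube at (3.5, 14) misses the remaining region (no effect) — boundary = 36.00 mm; the cylinder at (16, 15): section is a regular 16-gon, circumradius r=5.5 (perimeter = 2·16·5.500·sin(180°/16) = 34.34 mm); Merging all regions: the 2 present regions are separate (no shared area or edge), so areas and boundary lengths simply add and each stays a separate island — boundary = 70.34 mm. So its perimeter = 70.34 mm. Layer 113 is larger (70.34 vs 34.34 mm).

layer 113 (z = 13.56 mm)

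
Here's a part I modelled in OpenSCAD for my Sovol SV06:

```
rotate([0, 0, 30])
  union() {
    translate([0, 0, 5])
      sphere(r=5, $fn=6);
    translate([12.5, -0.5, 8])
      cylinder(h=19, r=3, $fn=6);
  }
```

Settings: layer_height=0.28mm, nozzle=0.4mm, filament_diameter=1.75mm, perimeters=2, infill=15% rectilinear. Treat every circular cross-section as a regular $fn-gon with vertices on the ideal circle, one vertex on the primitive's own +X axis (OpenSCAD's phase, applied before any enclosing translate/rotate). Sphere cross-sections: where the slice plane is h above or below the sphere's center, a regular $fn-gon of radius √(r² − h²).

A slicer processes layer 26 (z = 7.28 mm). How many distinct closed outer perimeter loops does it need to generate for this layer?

1

At z = 7.28 mm: the r=5 sphere slices to a regular 6-gon of circumradius 4.450 (√(r²−h²) with h=2.28 from center); the cylinder at (12.5, -0.5) is not intersected at this z (z outside [8, 27]); Combining (union): only the r=5 sphere is present, so the union is just that shape — 1 connected region; (whole slice rotated 30° about Z — lengths, areas and connectivity unchanged). The result has 1 disconnected region.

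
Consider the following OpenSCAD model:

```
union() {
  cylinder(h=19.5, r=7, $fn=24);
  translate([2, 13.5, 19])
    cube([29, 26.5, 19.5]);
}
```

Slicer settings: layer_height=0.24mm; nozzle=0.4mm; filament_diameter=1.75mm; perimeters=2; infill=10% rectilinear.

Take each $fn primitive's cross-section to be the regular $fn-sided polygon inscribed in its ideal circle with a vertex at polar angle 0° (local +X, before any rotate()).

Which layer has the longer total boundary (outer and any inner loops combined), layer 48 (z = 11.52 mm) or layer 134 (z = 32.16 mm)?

layer 134 (z = 32.16 mm)

Layer 48 (z = 11.52): the cylinder: section is a regular 24-gon, circumradius r=7 (perimeter = 2·24·7.000·sin(180°/24) = 43.86 mm); the cube at (2, 13.5) is not intersected at this z (z outside [19, 38.5]); Merging all regions: only the r=7 cylinder is present, so the union is just that shape — boundary = 43.86 mm. So its perimeter = 43.86 mm. Layer 134 (z = 32.16): the cylinder is absent (z outside [0, 19.5]); the cube at (2, 13.5) (footprint 29×26.5) is included at this height (perimeter 111.00 mm); Combining (union): only the 29×26.5 cube at (2, 13.5) is present, so the union is just that shape — boundary = 111.00 mm. So its perimeter = 111.00 mm. Layer 134 is larger (111.00 vs 43.86 mm).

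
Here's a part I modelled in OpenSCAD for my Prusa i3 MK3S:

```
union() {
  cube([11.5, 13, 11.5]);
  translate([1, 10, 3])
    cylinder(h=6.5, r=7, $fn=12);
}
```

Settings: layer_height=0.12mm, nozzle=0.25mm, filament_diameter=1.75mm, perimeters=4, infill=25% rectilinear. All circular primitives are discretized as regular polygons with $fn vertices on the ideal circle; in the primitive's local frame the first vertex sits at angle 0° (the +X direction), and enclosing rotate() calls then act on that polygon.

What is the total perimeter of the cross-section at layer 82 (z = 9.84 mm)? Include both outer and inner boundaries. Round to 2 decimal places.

At z = 9.84 mm: the 11.5×13 cube contributes its full rectangle (perimeter 49.00 mm); the cylinder at (1, 10) is not intersected at this z (z outside [3, 9.5]); Combining (union): only the 11.5×13 cube is present, so the union is just that shape — boundary = 49.00 mm. Overall, the cross-section is a single solid region. Total boundary length (outer) = 49.00 mm.

49.00 mm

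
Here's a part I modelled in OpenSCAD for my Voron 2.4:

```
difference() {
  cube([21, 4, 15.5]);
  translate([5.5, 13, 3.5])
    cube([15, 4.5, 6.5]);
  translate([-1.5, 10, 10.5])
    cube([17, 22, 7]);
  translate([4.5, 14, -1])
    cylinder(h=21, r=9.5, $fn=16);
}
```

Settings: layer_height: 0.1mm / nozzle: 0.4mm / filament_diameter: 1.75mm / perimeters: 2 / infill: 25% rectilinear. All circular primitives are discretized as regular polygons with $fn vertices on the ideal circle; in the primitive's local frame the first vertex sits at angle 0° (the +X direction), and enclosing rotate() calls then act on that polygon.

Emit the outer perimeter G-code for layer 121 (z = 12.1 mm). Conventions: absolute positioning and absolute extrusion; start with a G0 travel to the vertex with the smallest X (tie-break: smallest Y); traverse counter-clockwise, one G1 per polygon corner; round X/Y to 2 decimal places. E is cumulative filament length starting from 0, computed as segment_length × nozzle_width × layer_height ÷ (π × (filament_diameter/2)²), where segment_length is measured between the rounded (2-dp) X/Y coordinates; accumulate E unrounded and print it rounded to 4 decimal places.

At z = 12.1 mm: the cube (footprint 21×4) is included at this height; the cube at (5.5, 13) is absent (z outside [3.5, 10]); the cube at (-1.5, 10) (footprint 17×22) is included at this height; the cylinder at (4.5, 14): section is a regular 16-gon, circumradius r=9.5; Subtracting the remaining from the first: starting from the 21×4 cube, the 17×22 cube at (-1.5, 10) misses the remaining region (no effect); the r=9.5 cylinder at (4.5, 14) misses the remaining region (no effect) — 1 connected region. The outline is a single polygon with 4 vertices. Extrusion per mm of travel: 0.4 × 0.1 / (π × 0.875²) = 0.016630. Accumulating E over each segment gives final E = 0.8315.

G0 X0.00 Y0.00 Z12.10
G1 X21.00 Y0.00 E0.3492
G1 X21.00 Y4.00 E0.4158
G1 X0.00 Y4.00 E0.7650
G1 X0.00 Y0.00 E0.8315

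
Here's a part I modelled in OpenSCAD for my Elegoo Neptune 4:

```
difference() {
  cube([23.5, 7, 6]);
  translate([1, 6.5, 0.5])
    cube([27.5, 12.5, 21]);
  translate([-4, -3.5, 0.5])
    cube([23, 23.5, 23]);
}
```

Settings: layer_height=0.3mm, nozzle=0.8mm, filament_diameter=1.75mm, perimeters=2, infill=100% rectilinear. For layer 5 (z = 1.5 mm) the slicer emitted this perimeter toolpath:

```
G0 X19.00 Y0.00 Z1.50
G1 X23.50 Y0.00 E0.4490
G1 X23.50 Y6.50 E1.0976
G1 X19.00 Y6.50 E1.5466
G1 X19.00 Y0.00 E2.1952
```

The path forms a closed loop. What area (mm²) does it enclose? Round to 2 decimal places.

Apply the shoelace formula to the sequence of (X, Y) vertices; enclosed area = 29.25 mm².

29.25 mm²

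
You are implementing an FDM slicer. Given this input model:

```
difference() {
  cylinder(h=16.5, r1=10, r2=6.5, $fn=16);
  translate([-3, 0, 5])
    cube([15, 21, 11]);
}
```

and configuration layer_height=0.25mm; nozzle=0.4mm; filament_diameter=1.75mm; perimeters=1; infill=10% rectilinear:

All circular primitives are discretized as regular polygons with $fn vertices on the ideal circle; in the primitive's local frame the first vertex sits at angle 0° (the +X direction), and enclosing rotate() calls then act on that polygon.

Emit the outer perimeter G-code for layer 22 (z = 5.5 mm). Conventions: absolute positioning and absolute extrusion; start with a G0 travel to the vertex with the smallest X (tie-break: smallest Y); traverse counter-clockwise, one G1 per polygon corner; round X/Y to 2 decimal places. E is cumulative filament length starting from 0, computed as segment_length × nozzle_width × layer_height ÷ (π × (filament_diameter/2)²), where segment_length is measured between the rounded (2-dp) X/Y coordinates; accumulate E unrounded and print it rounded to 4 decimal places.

G0 X-8.83 Y0.00 Z5.50
G1 X-8.16 Y-3.38 E0.1433
G1 X-6.25 Y-6.25 E0.2866
G1 X-3.38 Y-8.16 E0.4299
G1 X0.00 Y-8.83 E0.5732
G1 X3.38 Y-8.16 E0.7164
G1 X6.25 Y-6.25 E0.8598
G1 X8.16 Y-3.38 E1.0031
G1 X8.83 Y0.00 E1.1463
G1 X-3.00 Y0.00 E1.6382
G1 X-3.00 Y8.24 E1.9808
G1 X-3.38 Y8.16 E1.9969
G1 X-6.25 Y6.25 E2.1402
G1 X-8.16 Y3.38 E2.2836
G1 X-8.83 Y0.00 E2.4268

At z = 5.5 mm: the cone contributes a regular 16-gon of circumradius 8.833 (interpolated between r1=10 and r2=6.5 at t=0.333); the 15×21 cube at (-3, 0) contributes its full rectangle; Subtracting the remaining from the first: starting from the cone, the 15×21 cube at (-3, 0) partially overlaps it — only the 85.32 mm² overlap (of its 315.00 mm²) is removed, clipping the outline — 1 connected region. The outline is a single polygon with 14 vertices. Extrusion per mm of travel: 0.4 × 0.25 / (π × 0.875²) = 0.041575. Accumulating E over each segment gives final E = 2.4268.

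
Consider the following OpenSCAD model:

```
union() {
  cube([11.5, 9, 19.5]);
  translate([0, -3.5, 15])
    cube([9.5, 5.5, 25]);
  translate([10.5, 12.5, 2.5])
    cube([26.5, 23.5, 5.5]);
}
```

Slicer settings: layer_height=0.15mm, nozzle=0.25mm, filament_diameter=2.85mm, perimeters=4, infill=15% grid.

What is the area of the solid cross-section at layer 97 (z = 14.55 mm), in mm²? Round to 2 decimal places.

At z = 14.55 mm: the cube is present — its section is the full 11.5×9 rectangle (area 103.50 mm²); the cube at (0, -3.5) is absent (z outside [15, 40]); the cube at (10.5, 12.5) is not intersected at this z (z outside [2.5, 8]); Taking the union: only the 11.5×9 cube is present, so the union is just that shape — area = 103.50 mm². Overall, the cross-section is a single solid region. Net area = 103.50 mm².

103.50 mm²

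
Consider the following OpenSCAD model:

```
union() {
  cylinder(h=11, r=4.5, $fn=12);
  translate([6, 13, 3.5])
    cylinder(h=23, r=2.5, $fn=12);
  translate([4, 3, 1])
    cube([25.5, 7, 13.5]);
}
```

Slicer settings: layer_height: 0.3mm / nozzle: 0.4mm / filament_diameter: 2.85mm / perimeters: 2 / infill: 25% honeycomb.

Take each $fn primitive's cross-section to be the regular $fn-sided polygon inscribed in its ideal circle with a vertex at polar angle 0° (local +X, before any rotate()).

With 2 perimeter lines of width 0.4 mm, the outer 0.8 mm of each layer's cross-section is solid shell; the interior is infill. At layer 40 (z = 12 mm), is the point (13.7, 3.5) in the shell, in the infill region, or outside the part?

At z = 12 mm: the cylinder does not reach this height (z outside [0, 11]); the r=2.5 cylinder at (6, 13) gives a regular 12-gon of circumradius 2.5 (constant along its height); the 25.5×7 cube at (4, 3) contributes its full rectangle; Combining (union): the 2 present regions are separate (no shared area or edge), so areas and boundary lengths simply add and each stays a separate island — 2 connected regions. Overall, the cross-section has 2 separate islands. The nearest boundary edge runs (29.50, 3.00)→(4.00, 3.00); distance from the point to it = 0.50 mm. (Shell/infill is judged within the island containing the point — the largest one.) The point is inside the cross-section, 0.50 mm from the nearest boundary — within the 0.8 mm shell band (2 × 0.4).

shell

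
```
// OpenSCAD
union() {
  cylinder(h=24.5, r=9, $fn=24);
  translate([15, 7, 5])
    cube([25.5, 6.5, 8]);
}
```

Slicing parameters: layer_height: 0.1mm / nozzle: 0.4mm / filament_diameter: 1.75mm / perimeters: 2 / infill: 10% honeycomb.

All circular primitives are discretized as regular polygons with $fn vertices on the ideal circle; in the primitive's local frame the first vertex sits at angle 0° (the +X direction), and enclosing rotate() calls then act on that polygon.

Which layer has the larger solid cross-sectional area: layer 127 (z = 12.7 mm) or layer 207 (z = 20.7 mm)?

Layer 127 (z = 12.7): the cylinder: section is a regular 24-gon, circumradius r=9 (area = (24/2)·9.000²·sin(360°/24) = 251.57 mm²); the cube at (15, 7) (footprint 25.5×6.5) is included at this height (area 165.75 mm²); Merging all regions: the 2 present regions are separate (no shared area or edge), so areas and boundary lengths simply add and each stays a separate island — area = 417.32 mm². So its area = 417.32 mm². Layer 207 (z = 20.7): the r=9 cylinder gives a regular 24-gon of circumradius 9 (constant along its height) (area = (24/2)·9.000²·sin(360°/24) = 251.57 mm²); the cube at (15, 7) is not intersected at this z (z outside [5, 13]); Taking the union: only the r=9 cylinder is present, so the union is just that shape — area = 251.57 mm². So its area = 251.57 mm². Layer 127 is larger (417.32 vs 251.57 mm²).

layer 127 (z = 12.7 mm)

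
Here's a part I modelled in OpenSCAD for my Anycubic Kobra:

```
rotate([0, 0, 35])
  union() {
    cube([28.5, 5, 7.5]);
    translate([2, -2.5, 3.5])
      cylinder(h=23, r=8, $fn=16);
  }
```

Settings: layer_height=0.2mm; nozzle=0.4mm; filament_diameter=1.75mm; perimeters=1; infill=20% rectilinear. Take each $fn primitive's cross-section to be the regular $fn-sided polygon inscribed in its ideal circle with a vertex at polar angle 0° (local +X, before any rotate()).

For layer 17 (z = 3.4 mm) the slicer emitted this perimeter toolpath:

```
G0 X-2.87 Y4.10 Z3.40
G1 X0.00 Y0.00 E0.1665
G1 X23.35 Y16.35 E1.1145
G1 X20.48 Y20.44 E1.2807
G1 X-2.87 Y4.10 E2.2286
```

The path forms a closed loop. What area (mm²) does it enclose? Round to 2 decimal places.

Apply the shoelace formula to the sequence of (X, Y) vertices; enclosed area = 142.53 mm².

142.53 mm²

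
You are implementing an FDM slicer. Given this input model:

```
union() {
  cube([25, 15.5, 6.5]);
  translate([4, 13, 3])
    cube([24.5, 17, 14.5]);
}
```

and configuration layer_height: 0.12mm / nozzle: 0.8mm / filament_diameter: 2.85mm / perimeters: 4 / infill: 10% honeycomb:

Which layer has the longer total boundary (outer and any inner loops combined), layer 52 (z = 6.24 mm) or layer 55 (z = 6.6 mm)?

layer 52 (z = 6.24 mm)

Layer 52 (z = 6.24): the 25×15.5 cube contributes its full rectangle (perimeter 81.00 mm); the cube at (4, 13) (footprint 24.5×17) is included at this height (perimeter 83.00 mm); Combining (union): the regions partially overlap (shared area 52.50 mm²), so the edge portions inside another operand are dropped and the merged outline is re-measured after clipping — boundary = 117.00 mm. So its perimeter = 117.00 mm. Layer 55 (z = 6.6): the cube is absent (z outside [0, 6.5]); the 24.5×17 cube at (4, 13) contributes its full rectangle (perimeter 83.00 mm); Merging all regions: only the 24.5×17 cube at (4, 13) is present, so the union is just that shape — boundary = 83.00 mm. So its perimeter = 83.00 mm. Layer 52 is larger (117.00 vs 83.00 mm).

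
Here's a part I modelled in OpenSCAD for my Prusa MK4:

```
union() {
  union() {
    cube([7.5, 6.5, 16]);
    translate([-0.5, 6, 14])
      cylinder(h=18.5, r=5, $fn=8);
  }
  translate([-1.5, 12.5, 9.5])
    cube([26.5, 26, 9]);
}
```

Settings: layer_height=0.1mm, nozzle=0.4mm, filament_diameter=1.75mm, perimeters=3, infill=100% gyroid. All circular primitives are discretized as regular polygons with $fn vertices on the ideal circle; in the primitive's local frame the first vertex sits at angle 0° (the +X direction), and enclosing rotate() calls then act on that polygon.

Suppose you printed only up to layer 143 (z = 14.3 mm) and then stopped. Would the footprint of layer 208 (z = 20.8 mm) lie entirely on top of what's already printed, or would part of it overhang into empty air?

Compare the two slices. At z = 14.3: the 7.5×6.5 cube contributes its full rectangle (area 48.75 mm²); the cylinder at (-0.5, 6): section is a regular 8-gon, circumradius r=5 (area = (8/2)·5.000²·sin(360°/8) = 70.71 mm²); Merging all regions: the regions partially overlap — summed areas 119.46 mm² minus the doubly-counted overlap 17.43 mm² gives 102.03 mm² — area = 102.03 mm²; the cube at (-1.5, 12.5) (footprint 26.5×26) is included at this height (area 689.00 mm²); Combining (union): the 2 present regions are separate (no shared area or edge), so areas and boundary lengths simply add and each stays a separate island — area = 791.03 mm². At z = 20.8: the cube does not reach this height (z outside [0, 16]); the r=5 cylinder at (-0.5, 6) contributes a regular 8-gon of circumradius 5 (area = (8/2)·5.000²·sin(360°/8) = 70.71 mm²); Taking the union: only the r=5 cylinder at (-0.5, 6) is present, so the union is just that shape — area = 70.71 mm²; the cube at (-1.5, 12.5) is not intersected at this z (z outside [9.5, 18.5]); Taking the union: only the result so far is present, so the union is just that shape — area = 70.71 mm². Checking containment: the cross-section at z = 20.8 is a subset of the cross-section at z = 14.3.

entirely on top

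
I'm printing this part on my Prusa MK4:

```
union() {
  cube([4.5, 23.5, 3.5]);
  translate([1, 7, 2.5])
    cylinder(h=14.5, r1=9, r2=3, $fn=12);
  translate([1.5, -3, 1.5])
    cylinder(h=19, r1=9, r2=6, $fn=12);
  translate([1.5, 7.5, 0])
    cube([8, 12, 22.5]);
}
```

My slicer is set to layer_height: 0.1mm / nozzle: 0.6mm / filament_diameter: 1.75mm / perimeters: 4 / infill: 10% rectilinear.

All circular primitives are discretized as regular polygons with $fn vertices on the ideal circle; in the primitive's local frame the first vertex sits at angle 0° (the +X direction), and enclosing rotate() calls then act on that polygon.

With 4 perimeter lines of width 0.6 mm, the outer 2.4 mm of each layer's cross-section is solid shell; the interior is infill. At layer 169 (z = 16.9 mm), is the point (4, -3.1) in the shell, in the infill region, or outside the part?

At z = 16.9 mm: the cube is absent (z outside [0, 3.5]); the cone at (1, 7) contributes a regular 12-gon of circumradius 3.041 (interpolated between r1=9 and r2=3 at t=0.993); the cone at (1.5, -3) (r1=9→r2=6) has section circumradius 6.568 here — a regular 12-gon; the cube at (1.5, 7.5) (footprint 8×12) is included at this height; Merging all regions: the regions partially overlap (shared area 4.21 mm²), so overlapping operands fuse into one piece — 2 connected regions. Overall, the cross-section has 2 separate islands. The nearest boundary edge runs (8.07, -3.00)→(7.19, -6.28); distance from the point to it = 3.90 mm. (Shell/infill is judged within the island containing the point — the largest one.) The point is inside the cross-section and 3.90 mm from the nearest boundary — more than the 2.4 mm shell width (4 × 0.6), so it's in the infill interior.

infill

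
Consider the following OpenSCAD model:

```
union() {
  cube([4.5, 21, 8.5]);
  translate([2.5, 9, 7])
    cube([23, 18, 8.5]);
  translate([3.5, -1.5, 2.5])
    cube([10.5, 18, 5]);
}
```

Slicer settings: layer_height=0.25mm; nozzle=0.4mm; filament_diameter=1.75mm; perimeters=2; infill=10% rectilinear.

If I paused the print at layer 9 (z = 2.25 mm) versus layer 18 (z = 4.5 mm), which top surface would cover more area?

Layer 9 (z = 2.25): the cube is present — its section is the full 4.5×21 rectangle (area 94.50 mm²); the cube at (2.5, 9) is not intersected at this z (z outside [7, 15.5]); the cube at (3.5, -1.5) is absent (z outside [2.5, 7.5]); Merging all regions: only the 4.5×21 cube is present, so the union is just that shape — area = 94.50 mm². So its area = 94.50 mm². Layer 18 (z = 4.5): the cube is present — its section is the full 4.5×21 rectangle (area 94.50 mm²); the cube at (2.5, 9) is not intersected at this z (z outside [7, 15.5]); the cube at (3.5, -1.5) (footprint 10.5×18) is included at this height (area 189.00 mm²); Merging all regions: the regions partially overlap — summed areas 283.50 mm² minus the doubly-counted overlap 16.50 mm² gives 267.00 mm² — area = 267.00 mm². So its area = 267.00 mm². Layer 18 is larger (267.00 vs 94.50 mm²).

layer 18 (z = 4.5 mm)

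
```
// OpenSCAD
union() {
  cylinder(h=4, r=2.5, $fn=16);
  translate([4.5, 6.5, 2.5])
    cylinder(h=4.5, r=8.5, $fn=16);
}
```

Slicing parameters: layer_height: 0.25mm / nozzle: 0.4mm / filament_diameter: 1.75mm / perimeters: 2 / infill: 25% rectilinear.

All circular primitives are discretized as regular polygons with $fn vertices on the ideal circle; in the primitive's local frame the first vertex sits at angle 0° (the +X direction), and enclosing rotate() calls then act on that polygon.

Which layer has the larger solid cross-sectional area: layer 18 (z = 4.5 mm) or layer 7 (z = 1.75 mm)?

layer 18 (z = 4.5 mm)

Layer 18 (z = 4.5): the cylinder is not intersected at this z (z outside [0, 4]); the r=8.5 cylinder at (4.5, 6.5) gives a regular 16-gon of circumradius 8.5 (constant along its height) (area = (16/2)·8.500²·sin(360°/16) = 221.19 mm²); Combining (union): only the r=8.5 cylinder at (4.5, 6.5) is present, so the union is just that shape — area = 221.19 mm². So its area = 221.19 mm². Layer 7 (z = 1.75): the r=2.5 cylinder contributes a regular 16-gon of circumradius 2.5 (area = (16/2)·2.500²·sin(360°/16) = 19.13 mm²); the cylinder at (4.5, 6.5) is not intersected at this z (z outside [2.5, 7]); Combining (union): only the r=2.5 cylinder is present, so the union is just that shape — area = 19.13 mm². So its area = 19.13 mm². Layer 18 is larger (221.19 vs 19.13 mm²).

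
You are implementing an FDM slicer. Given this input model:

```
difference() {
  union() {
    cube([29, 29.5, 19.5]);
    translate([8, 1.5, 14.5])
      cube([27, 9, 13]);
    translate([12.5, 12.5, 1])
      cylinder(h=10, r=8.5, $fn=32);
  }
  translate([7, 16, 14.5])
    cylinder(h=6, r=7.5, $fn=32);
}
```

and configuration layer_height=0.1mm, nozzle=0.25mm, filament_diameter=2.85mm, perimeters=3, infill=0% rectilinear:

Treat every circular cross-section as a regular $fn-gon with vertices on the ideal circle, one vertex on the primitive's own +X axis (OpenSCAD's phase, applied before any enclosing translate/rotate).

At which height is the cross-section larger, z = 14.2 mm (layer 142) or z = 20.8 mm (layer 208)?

Layer 142 (z = 14.2): the cube is present — its section is the full 29×29.5 rectangle (area 855.50 mm²); the cube at (8, 1.5) is absent (z outside [14.5, 27.5]); the cylinder at (12.5, 12.5) does not reach this height (z outside [1, 11]); Combining (union): only the 29×29.5 cube is present, so the union is just that shape — area = 855.50 mm²; the cylinder at (7, 16) is not intersected at this z (z outside [14.5, 20.5]); Taking the first minus the rest: none of the subtracted shapes is present at this height, so that combined region is unchanged — area = 855.50 mm². So its area = 855.50 mm². Layer 208 (z = 20.8): the cube is absent (z outside [0, 19.5]); the 27×9 cube at (8, 1.5) contributes its full rectangle (area 243.00 mm²); the cylinder at (12.5, 12.5) does not reach this height (z outside [1, 11]); Combining (union): only the 27×9 cube at (8, 1.5) is present, so the union is just that shape — area = 243.00 mm²; the cylinder at (7, 16) does not reach this height (z outside [14.5, 20.5]); Subtracting the remaining from the first: none of the subtracted shapes is present at this height, so the result so far is unchanged — area = 243.00 mm². So its area = 243.00 mm². Layer 142 is larger (855.50 vs 243.00 mm²).

layer 142 (z = 14.2 mm)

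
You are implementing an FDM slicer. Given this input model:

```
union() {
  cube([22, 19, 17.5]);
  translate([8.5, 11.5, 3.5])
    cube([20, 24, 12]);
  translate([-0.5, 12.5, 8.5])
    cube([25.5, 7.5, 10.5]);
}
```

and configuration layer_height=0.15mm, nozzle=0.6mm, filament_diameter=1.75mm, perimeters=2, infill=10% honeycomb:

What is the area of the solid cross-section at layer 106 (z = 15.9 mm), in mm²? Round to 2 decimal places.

At z = 15.9 mm: the 22×19 cube contributes its full rectangle (area 418.00 mm²); the cube at (8.5, 11.5) is not intersected at this z (z outside [3.5, 15.5]); the cube at (-0.5, 12.5) is present — its section is the full 25.5×7.5 rectangle (area 191.25 mm²); Merging all regions: the regions partially overlap — summed areas 609.25 mm² minus the doubly-counted overlap 143.00 mm² gives 466.25 mm² — area = 466.25 mm². Overall, the cross-section is a single solid region. Net area = 466.25 mm².

466.25 mm²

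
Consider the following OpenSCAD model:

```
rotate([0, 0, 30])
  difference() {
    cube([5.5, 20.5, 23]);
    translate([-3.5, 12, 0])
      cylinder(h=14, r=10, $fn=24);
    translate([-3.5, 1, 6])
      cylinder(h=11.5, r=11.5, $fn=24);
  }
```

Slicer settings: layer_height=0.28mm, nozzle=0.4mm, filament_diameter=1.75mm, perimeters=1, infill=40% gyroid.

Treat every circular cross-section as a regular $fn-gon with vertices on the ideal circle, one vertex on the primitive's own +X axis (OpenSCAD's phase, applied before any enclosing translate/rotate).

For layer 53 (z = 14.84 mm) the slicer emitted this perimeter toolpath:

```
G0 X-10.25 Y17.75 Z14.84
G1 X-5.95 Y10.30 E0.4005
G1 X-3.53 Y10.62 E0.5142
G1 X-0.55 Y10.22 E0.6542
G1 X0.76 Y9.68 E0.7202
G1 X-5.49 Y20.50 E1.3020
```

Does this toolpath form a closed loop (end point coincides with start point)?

Start point (G0): (-10.25, 17.75). End point (last G1): the path does not return to the start — open.

no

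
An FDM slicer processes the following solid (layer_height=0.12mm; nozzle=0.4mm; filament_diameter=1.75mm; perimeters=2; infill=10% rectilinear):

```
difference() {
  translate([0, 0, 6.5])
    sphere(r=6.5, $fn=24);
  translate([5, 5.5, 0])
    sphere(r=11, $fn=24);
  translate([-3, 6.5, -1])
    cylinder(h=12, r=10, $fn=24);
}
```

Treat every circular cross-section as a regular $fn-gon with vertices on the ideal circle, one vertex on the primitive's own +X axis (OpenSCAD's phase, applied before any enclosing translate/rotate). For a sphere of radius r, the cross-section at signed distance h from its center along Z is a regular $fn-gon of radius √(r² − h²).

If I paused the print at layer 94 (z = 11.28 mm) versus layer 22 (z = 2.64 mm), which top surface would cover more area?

layer 94 (z = 11.28 mm)

Layer 94 (z = 11.28): the sphere: section is a regular 24-gon, circumradius = √(r²−h²) = √(6.5²−4.78²) = 4.405 (area = (24/2)·4.405²·sin(360°/24) = 60.26 mm²); the sphere at (5, 5.5) does not reach this height (|z−center|=11.280 > r=11); the cylinder at (-3, 6.5) is absent (z outside [-1, 11]); Subtracting the remaining from the first: none of the subtracted shapes is present at this height, so the r=6.5 sphere is unchanged — area = 60.26 mm². So its area = 60.26 mm². Layer 22 (z = 2.64): the r=6.5 sphere slices to a regular 24-gon of circumradius 5.230 (√(r²−h²) with h=3.86 from center) (area = (24/2)·5.230²·sin(360°/24) = 84.95 mm²); the r=11 sphere at (5, 5.5) slices to a regular 24-gon of circumradius 10.679 (√(r²−h²) with h=2.64 from center) (area = (24/2)·10.679²·sin(360°/24) = 354.16 mm²); the r=10 cylinder at (-3, 6.5) gives a regular 24-gon of circumradius 10 (constant along its height) (area = (24/2)·10.000²·sin(360°/24) = 310.58 mm²); Taking the first minus the rest: starting from the r=6.5 sphere (84.95 mm²), the r=11 sphere at (5, 5.5) partially overlaps it — only the 70.51 mm² overlap (of its 354.16 mm²) is removed, clipping the outline; the r=10 cylinder at (-3, 6.5) partially overlaps it — only the 8.16 mm² overlap (of its 310.58 mm²) is removed, clipping the outline — area = 6.27 mm². So its area = 6.27 mm². Layer 94 is larger (60.26 vs 6.27 mm²).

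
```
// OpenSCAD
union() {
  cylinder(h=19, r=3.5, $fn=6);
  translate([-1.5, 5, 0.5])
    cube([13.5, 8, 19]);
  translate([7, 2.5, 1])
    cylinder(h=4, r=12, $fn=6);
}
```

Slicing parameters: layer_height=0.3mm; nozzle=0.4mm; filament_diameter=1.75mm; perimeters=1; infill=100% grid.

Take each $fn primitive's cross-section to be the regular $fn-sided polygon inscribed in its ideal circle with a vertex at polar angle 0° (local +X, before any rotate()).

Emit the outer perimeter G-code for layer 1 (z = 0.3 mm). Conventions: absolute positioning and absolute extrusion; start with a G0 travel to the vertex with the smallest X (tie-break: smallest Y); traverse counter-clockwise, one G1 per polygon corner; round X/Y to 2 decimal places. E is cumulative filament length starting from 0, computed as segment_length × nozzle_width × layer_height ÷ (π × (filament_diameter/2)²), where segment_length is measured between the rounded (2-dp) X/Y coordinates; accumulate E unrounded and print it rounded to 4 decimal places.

G0 X-3.50 Y0.00 Z0.30
G1 X-1.75 Y-3.03 E0.1746
G1 X1.75 Y-3.03 E0.3492
G1 X3.50 Y0.00 E0.5238
G1 X1.75 Y3.03 E0.6983
G1 X-1.75 Y3.03 E0.8729
G1 X-3.50 Y0.00 E1.0475

At z = 0.3 mm: the cylinder: section is a regular 6-gon, circumradius r=3.5; the cube at (-1.5, 5) is not intersected at this z (z outside [0.5, 19.5]); the cylinder at (7, 2.5) is absent (z outside [1, 5]); Taking the union: only the r=3.5 cylinder is present, so the union is just that shape — 1 connected region. The outline is a single polygon with 6 vertices. Extrusion per mm of travel: 0.4 × 0.3 / (π × 0.875²) = 0.049890. Accumulating E over each segment gives final E = 1.0475.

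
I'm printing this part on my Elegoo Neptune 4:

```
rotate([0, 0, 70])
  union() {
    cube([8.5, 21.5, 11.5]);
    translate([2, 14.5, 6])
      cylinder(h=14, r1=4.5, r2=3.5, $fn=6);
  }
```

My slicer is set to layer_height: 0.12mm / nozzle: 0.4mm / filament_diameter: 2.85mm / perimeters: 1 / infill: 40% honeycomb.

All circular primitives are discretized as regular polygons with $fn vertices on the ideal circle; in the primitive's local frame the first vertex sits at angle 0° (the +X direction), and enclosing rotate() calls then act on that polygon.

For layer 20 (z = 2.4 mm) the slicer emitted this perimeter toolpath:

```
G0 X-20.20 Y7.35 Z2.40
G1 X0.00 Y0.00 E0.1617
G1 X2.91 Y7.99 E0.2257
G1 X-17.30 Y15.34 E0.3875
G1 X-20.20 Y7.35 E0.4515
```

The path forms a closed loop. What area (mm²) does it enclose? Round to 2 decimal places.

182.79 mm²

Apply the shoelace formula to the sequence of (X, Y) vertices; enclosed area = 182.79 mm².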